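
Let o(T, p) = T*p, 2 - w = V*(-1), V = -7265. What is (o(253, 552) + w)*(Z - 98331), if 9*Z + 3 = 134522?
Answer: -33118550260/3 ≈ -1.1040e+10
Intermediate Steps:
Z = 134519/9 (Z = -1/3 + (1/9)*134522 = -1/3 + 134522/9 = 134519/9 ≈ 14947.)
w = -7263 (w = 2 - (-7265)*(-1) = 2 - 1*7265 = 2 - 7265 = -7263)
(o(253, 552) + w)*(Z - 98331) = (253*552 - 7263)*(134519/9 - 98331) = (139656 - 7263)*(-750460/9) = 132393*(-750460/9) = -33118550260/3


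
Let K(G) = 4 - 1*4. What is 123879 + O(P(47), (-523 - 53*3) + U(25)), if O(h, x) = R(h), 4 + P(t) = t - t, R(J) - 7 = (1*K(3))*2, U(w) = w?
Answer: 123886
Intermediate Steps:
K(G) = 0 (K(G) = 4 - 4 = 0)
R(J) = 7 (R(J) = 7 + (1*0)*2 = 7 + 0*2 = 7 + 0 = 7)
P(t) = -4 (P(t) = -4 + (t - t) = -4 + 0 = -4)
O(h, x) = 7
123879 + O(P(47), (-523 - 53*3) + U(25)) = 123879 + 7 = 123886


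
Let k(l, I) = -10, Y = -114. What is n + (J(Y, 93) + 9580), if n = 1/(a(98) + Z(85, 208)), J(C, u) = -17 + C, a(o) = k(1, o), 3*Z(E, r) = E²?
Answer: 67985558/7195 ≈ 9449.0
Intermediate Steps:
Z(E, r) = E²/3
a(o) = -10
n = 3/7195 (n = 1/(-10 + (⅓)*85²) = 1/(-10 + (⅓)*7225) = 1/(-10 + 7225/3) = 1/(7195/3) = 3/7195 ≈ 0.00041696)
n + (J(Y, 93) + 9580) = 3/7195 + ((-17 - 114) + 9580) = 3/7195 + (-131 + 9580) = 3/7195 + 9449 = 67985558/7195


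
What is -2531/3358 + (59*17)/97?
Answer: 3122567/325726 ≈ 9.5865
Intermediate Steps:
-2531/3358 + (59*17)/97 = -2531*1/3358 + 1003*(1/97) = -2531/3358 + 1003/97 = 3122567/325726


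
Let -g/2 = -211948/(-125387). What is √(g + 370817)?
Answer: √5829894555593521/125387 ≈ 608.94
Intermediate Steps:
g = -423896/125387 (g = -(-423896)/(-125387) = -(-423896)*(-1)/125387 = -2*211948/125387 = -423896/125387 ≈ -3.3807)
√(g + 370817) = √(-423896/125387 + 370817) = √(46495207283/125387) = √5829894555593521/125387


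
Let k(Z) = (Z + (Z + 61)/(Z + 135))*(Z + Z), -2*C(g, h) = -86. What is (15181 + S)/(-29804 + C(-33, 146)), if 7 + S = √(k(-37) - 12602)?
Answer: -15174/29761 - 8*I*√7566/208327 ≈ -0.50986 - 0.0033402*I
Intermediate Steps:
C(g, h) = 43 (C(g, h) = -½*(-86) = 43)
k(Z) = 2*Z*(Z + (61 + Z)/(135 + Z)) (k(Z) = (Z + (61 + Z)/(135 + Z))*(2*Z) = 2*Z*(Z + (61 + Z)/(135 + Z)))
S = -7 + 8*I*√7566/7 (S = -7 + √(2*(-37)*(61 + (-37)² + 136*(-37))/(135 - 37) - 12602) = -7 + √(2*(-37)*(61 + 1369 - 5032)/98 - 12602) = -7 + √(2*(-37)*(1/98)*(-3602) - 12602) = -7 + √(133274/49 - 12602) = -7 + √(-484224/49) = -7 + 8*I*√7566/7 ≈ -7.0 + 99.409*I)
(15181 + S)/(-29804 + C(-33, 146)) = (15181 + (-7 + 8*I*√7566/7))/(-29804 + 43) = (15174 + 8*I*√7566/7)/(-29761) = (15174 + 8*I*√7566/7)*(-1/29761) = -15174/29761 - 8*I*√7566/208327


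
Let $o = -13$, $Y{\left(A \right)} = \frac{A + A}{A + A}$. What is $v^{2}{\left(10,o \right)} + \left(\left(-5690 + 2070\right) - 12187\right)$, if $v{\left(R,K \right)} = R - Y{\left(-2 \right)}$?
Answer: $-15726$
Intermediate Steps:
$Y{\left(A \right)} = 1$ ($Y{\left(A \right)} = \frac{2 A}{2 A} = 2 A \frac{1}{2 A} = 1$)
$v{\left(R,K \right)} = -1 + R$ ($v{\left(R,K \right)} = R - 1 = -1 + R$)
$v^{2}{\left(10,o \right)} + \left(\left(-5690 + 2070\right) - 12187\right) = \left(-1 + 10\right)^{2} + \left(\left(-5690 + 2070\right) - 12187\right) = 9^{2} - 15807 = 81 - 15807 = -15726$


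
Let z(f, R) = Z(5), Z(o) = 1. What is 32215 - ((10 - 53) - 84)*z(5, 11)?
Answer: 32342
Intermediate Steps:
z(f, R) = 1
32215 - ((10 - 53) - 84)*z(5, 11) = 32215 - ((10 - 53) - 84) = 32215 - (-43 - 84) = 32215 - (-127) = 32215 - 1*(-127) = 32215 + 127 = 32342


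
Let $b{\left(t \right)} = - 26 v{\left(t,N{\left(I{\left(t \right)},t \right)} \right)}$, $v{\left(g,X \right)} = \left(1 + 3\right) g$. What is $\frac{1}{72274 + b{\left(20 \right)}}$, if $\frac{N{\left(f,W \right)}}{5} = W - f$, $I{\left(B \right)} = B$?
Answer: $\frac{1}{70194} \approx 1.4246 \cdot 10^{-5}$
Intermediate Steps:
$N{\left(f,W \right)} = - 5 f + 5 W$ ($N{\left(f,W \right)} = 5 \left(W - f\right) = - 5 f + 5 W$)
$v{\left(g,X \right)} = 4 g$
$b{\left(t \right)} = - 104 t$ ($b{\left(t \right)} = - 26 \cdot 4 t = - 104 t$)
$\frac{1}{72274 + b{\left(20 \right)}} = \frac{1}{72274 - 2080} = \frac{1}{70194}$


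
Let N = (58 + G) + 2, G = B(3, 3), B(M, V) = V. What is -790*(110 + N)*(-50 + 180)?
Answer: -17767100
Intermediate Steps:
G = 3
N = 63 (N = (58 + 3) + 2 = 61 + 2 = 63)
-790*(110 + N)*(-50 + 180) = -790*(110 + 63)*(-50 + 180) = -136670*130 = -790*22490 = -17767100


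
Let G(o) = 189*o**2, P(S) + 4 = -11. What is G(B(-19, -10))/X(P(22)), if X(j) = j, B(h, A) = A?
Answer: -1260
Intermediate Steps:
P(S) = -15 (P(S) = -4 - 11 = -15)
G(B(-19, -10))/X(P(22)) = (189*(-10)**2)/(-15) = (189*100)*(-1/15) = 18900*(-1/15) = -1260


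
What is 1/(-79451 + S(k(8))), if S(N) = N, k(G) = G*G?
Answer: -1/79387 ≈ -1.2597e-5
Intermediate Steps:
k(G) = G**2
1/(-79451 + S(k(8))) = 1/(-79451 + 8**2) = 1/(-79451 + 64) = 1/(-79387) = -1/79387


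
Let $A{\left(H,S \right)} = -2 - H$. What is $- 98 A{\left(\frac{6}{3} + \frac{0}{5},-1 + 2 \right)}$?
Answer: $392$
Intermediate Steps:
$- 98 A{\left(\frac{6}{3} + \frac{0}{5},-1 + 2 \right)} = - 98 \left(-2 - \left(\frac{6}{3} + \frac{0}{5}\right)\right) = - 98 \left(-2 - \left(6 \cdot \frac{1}{3} + 0 \cdot \frac{1}{5}\right)\right) = - 98 \left(-2 - \left(2 + 0\right)\right) = - 98 \left(-2 - 2\right) = \left(-98\right) \left(-4\right) = 392$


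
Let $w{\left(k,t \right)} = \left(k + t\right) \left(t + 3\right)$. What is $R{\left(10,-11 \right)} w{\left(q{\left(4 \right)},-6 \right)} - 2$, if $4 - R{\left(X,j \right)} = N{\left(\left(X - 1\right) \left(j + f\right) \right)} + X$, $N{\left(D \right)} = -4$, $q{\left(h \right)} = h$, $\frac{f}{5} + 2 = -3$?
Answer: $-14$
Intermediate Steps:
$f = -25$ ($f = -10 + 5 \left(-3\right) = -10 - 15 = -25$)
$R{\left(X,j \right)} = 8 - X$ ($R{\left(X,j \right)} = 4 - \left(-4 + X\right) = 8 - X$)
$w{\left(k,t \right)} = \left(3 + t\right) \left(k + t\right)$ ($w{\left(k,t \right)} = \left(k + t\right) \left(3 + t\right) = \left(3 + t\right) \left(k + t\right)$)
$R{\left(10,-11 \right)} w{\left(q{\left(4 \right)},-6 \right)} - 2 = \left(8 - 10\right) \left(\left(-6\right)^{2} + 3 \cdot 4 + 3 \left(-6\right) + 4 \left(-6\right)\right) - 2 = \left(8 - 10\right) \left(36 + 12 - 18 - 24\right) - 2 = \left(-2\right) 6 - 2 = -12 - 2 = -14$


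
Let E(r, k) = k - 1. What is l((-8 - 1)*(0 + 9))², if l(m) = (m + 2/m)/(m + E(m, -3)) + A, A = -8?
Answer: 2353899289/47403225 ≈ 49.657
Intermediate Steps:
E(r, k) = -1 + k
l(m) = -8 + (m + 2/m)/(-4 + m) (l(m) = (m + 2/m)/(m + (-1 - 3)) - 8 = (m + 2/m)/(m - 4) - 8 = (m + 2/m)/(-4 + m) - 8 = -8 + (m + 2/m)/(-4 + m))
l((-8 - 1)*(0 + 9))² = ((2 - 7*(0 + 9)²*(-8 - 1)² + 32*((-8 - 1)*(0 + 9)))/((((-8 - 1)*(0 + 9)))*(-4 + (-8 - 1)*(0 + 9))))² = ((2 - 7*(-9*9)² + 32*(-9*9))/(((-9*9))*(-4 - 9*9)))² = ((2 - 7*(-81)² + 32*(-81))/((-81)*(-4 - 81)))² = (-1/81*(2 - 7*6561 - 2592)/(-85))² = (-1/81*(-1/85)*(2 - 45927 - 2592))² = (-1/81*(-1/85)*(-48517))² = (-48517/6885)² = 2353899289/47403225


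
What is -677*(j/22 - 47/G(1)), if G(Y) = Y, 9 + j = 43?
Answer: 338500/11 ≈ 30773.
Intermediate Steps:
j = 34 (j = -9 + 43 = 34)
-677*(j/22 - 47/G(1)) = -677*(34/22 - 47/1) = -677*(34*(1/22) - 47*1) = -677*(17/11 - 47) = -677*(-500/11) = 338500/11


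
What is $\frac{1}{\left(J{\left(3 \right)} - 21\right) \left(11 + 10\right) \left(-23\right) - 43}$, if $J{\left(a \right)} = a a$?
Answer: $\frac{1}{5753} \approx 0.00017382$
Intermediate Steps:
$J{\left(a \right)} = a^{2}$
$\frac{1}{\left(J{\left(3 \right)} - 21\right) \left(11 + 10\right) \left(-23\right) - 43} = \frac{1}{\left(3^{2} - 21\right) \left(11 + 10\right) \left(-23\right) - 43} = \frac{1}{\left(9 - 21\right) 21 \left(-23\right) - 43} = \frac{1}{\left(-12\right) 21 \left(-23\right) - 43} = \frac{1}{\left(-252\right) \left(-23\right) - 43} = \frac{1}{5796 - 43} = \frac{1}{5753}$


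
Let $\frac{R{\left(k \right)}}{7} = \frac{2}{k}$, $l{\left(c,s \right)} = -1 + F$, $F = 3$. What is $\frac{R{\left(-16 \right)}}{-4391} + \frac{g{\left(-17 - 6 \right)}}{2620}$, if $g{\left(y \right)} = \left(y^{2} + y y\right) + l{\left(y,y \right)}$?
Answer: $\frac{1862701}{4601768} \approx 0.40478$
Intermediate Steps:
$l{\left(c,s \right)} = 2$ ($l{\left(c,s \right)} = -1 + 3 = 2$)
$R{\left(k \right)} = \frac{14}{k}$ ($R{\left(k \right)} = 7 \frac{2}{k} = \frac{14}{k}$)
$g{\left(y \right)} = 2 + 2 y^{2}$ ($g{\left(y \right)} = \left(y^{2} + y y\right) + 2 = \left(y^{2} + y^{2}\right) + 2 = 2 y^{2} + 2 = 2 + 2 y^{2}$)
$\frac{R{\left(-16 \right)}}{-4391} + \frac{g{\left(-17 - 6 \right)}}{2620} = \frac{14 \frac{1}{-16}}{-4391} + \frac{2 + 2 \left(-17 - 6\right)^{2}}{2620} = 14 \left(- \frac{1}{16}\right) \left(- \frac{1}{4391}\right) + \left(2 + 2 \left(-23\right)^{2}\right) \frac{1}{2620} = \left(- \frac{7}{8}\right) \left(- \frac{1}{4391}\right) + \left(2 + 2 \cdot 529\right) \frac{1}{2620} = \frac{7}{35128} + \left(2 + 1058\right) \frac{1}{2620} = \frac{7}{35128} + 1060 \cdot \frac{1}{2620} = \frac{7}{35128} + \frac{53}{131} = \frac{1862701}{4601768}$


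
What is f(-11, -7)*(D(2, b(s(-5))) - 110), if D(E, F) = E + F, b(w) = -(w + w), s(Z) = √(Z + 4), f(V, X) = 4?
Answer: -432 - 8*I ≈ -432.0 - 8.0*I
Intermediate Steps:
s(Z) = √(4 + Z)
b(w) = -2*w
f(-11, -7)*(D(2, b(s(-5))) - 110) = 4*((2 - 2*√(4 - 5)) - 110) = 4*((2 - 2*I) - 110) = 4*(-108 - 2*I) = -432 - 8*I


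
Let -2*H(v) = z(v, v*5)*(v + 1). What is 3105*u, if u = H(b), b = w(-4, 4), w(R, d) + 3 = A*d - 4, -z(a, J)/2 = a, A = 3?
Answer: 93150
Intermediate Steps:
z(a, J) = -2*a
w(R, d) = -7 + 3*d (w(R, d) = -3 + (3*d - 4) = -3 + (-4 + 3*d) = -7 + 3*d)
b = 5 (b = -7 + 3*4 = -7 + 12 = 5)
H(v) = v*(1 + v) (H(v) = -(-2*v)*(v + 1)/2 = -(-2*v)*(1 + v)/2 = -(-1)*v*(1 + v) = v*(1 + v))
u = 30 (u = 5*(1 + 5) = 5*6 = 30)
3105*u = 3105*30 = 93150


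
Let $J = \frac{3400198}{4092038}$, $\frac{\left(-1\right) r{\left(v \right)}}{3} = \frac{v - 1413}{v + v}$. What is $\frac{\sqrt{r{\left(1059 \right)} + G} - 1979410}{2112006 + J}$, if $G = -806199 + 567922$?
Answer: $- \frac{4049910468790}{4321206104213} + \frac{4092038 i \sqrt{7422849053}}{1525385754787189} \approx -0.93722 + 0.00023112 i$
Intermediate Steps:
$r{\left(v \right)} = - \frac{3 \left(-1413 + v\right)}{2 v}$ ($r{\left(v \right)} = - 3 \frac{v - 1413}{v + v} = - 3 \frac{-1413 + v}{2 v} = - \frac{3 \left(-1413 + v\right)}{2 v}$)
$J = \frac{1700099}{2046019}$ ($J = 3400198 \cdot \frac{1}{4092038} = \frac{1700099}{2046019} \approx 0.83093$)
$G = -238277$
$\frac{\sqrt{r{\left(1059 \right)} + G} - 1979410}{2112006 + J} = \frac{\sqrt{\frac{3 \left(1413 - 1059\right)}{2 \cdot 1059} - 238277} - 1979410}{2112006 + \frac{1700099}{2046019}} = \frac{\sqrt{\frac{3}{2} \cdot \frac{1}{1059} \left(1413 - 1059\right) - 238277} - 1979410}{\frac{4321206104213}{2046019}} = \left(\sqrt{\frac{3}{2} \cdot \frac{1}{1059} \cdot 354 - 238277} - 1979410\right) \frac{2046019}{4321206104213} = \left(\sqrt{\frac{177}{353} - 238277} - 1979410\right) \frac{2046019}{4321206104213} = \left(\sqrt{- \frac{84111604}{353}} - 1979410\right) \frac{2046019}{4321206104213} = \left(\frac{2 i \sqrt{7422849053}}{353} - 1979410\right) \frac{2046019}{4321206104213} = \left(-1979410 + \frac{2 i \sqrt{7422849053}}{353}\right) \frac{2046019}{4321206104213} = - \frac{4049910468790}{4321206104213} + \frac{4092038 i \sqrt{7422849053}}{1525385754787189}$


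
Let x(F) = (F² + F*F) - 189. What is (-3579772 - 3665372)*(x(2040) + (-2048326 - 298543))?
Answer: -43298009354448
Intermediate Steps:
x(F) = -189 + 2*F² (x(F) = (F² + F²) - 189 = 2*F² - 189 = -189 + 2*F²)
(-3579772 - 3665372)*(x(2040) + (-2048326 - 298543)) = (-3579772 - 3665372)*((-189 + 2*2040²) + (-2048326 - 298543)) = -7245144*((-189 + 2*4161600) - 2346869) = -7245144*((-189 + 8323200) - 2346869) = -7245144*(8323011 - 2346869) = -7245144*5976142 = -43298009354448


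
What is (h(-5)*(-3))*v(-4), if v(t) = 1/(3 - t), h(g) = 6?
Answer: -18/7 ≈ -2.5714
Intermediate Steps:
(h(-5)*(-3))*v(-4) = (6*(-3))*(-1/(-3 - 4)) = -(-18)/(-7) = -(-18)*(-1)/7 = -18*⅐ = -18/7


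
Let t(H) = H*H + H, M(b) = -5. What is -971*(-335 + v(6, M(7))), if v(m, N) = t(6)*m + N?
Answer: 85448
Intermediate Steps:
t(H) = H + H² (t(H) = H² + H = H + H²)
v(m, N) = N + 42*m (v(m, N) = (6*(1 + 6))*m + N = (6*7)*m + N = 42*m + N = N + 42*m)
-971*(-335 + v(6, M(7))) = -971*(-335 + (-5 + 42*6)) = -971*(-335 + (-5 + 252)) = -971*(-335 + 247) = -971*(-88) = 85448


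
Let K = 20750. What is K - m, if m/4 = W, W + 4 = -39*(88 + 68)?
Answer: 45102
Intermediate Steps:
W = -6088 (W = -4 - 39*(88 + 68) = -4 - 39*156 = -4 - 6084 = -6088)
m = -24352 (m = 4*(-6088) = -24352)
K - m = 20750 - 1*(-24352) = 20750 + 24352 = 45102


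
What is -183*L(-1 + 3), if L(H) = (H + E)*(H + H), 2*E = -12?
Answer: 2928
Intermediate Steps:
E = -6 (E = (½)*(-12) = -6)
L(H) = 2*H*(-6 + H) (L(H) = (H - 6)*(H + H) = (-6 + H)*(2*H) = 2*H*(-6 + H))
-183*L(-1 + 3) = -366*(-1 + 3)*(-6 + (-1 + 3)) = -366*2*(-6 + 2) = -366*2*(-4) = -183*(-16) = 2928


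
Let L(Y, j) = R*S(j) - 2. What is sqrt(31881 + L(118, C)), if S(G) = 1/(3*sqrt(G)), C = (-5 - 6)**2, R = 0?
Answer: sqrt(31879) ≈ 178.55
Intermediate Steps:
C = 121 (C = (-11)**2 = 121)
S(G) = 1/(3*sqrt(G))
L(Y, j) = -2 (L(Y, j) = 0*(1/(3*sqrt(j))) - 2 = 0 - 2 = -2)
sqrt(31881 + L(118, C)) = sqrt(31881 - 2) = sqrt(31879)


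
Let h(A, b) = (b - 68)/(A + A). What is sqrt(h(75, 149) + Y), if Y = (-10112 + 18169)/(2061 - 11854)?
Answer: I*sqrt(55336046)/13990 ≈ 0.53172*I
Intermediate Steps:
h(A, b) = (-68 + b)/(2*A) (h(A, b) = (-68 + b)/((2*A)) = (-68 + b)*(1/(2*A)) = (-68 + b)/(2*A))
Y = -1151/1399 (Y = 8057/(-9793) = 8057*(-1/9793) = -1151/1399 ≈ -0.82273)
sqrt(h(75, 149) + Y) = sqrt((1/2)*(-68 + 149)/75 - 1151/1399) = sqrt((1/2)*(1/75)*81 - 1151/1399) = sqrt(27/50 - 1151/1399) = sqrt(-19777/69950) = I*sqrt(55336046)/13990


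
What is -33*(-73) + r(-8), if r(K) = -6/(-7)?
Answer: 16869/7 ≈ 2409.9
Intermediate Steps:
r(K) = 6/7 (r(K) = -6*(-⅐) = 6/7)
-33*(-73) + r(-8) = -33*(-73) + 6/7 = 2409 + 6/7 = 16869/7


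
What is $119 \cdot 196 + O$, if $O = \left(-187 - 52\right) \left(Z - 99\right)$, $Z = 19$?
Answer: $42444$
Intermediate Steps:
$O = 19120$ ($O = \left(-187 - 52\right) \left(19 - 99\right) = \left(-239\right) \left(-80\right) = 19120$)
$119 \cdot 196 + O = 119 \cdot 196 + 19120 = 23324 + 19120 = 42444$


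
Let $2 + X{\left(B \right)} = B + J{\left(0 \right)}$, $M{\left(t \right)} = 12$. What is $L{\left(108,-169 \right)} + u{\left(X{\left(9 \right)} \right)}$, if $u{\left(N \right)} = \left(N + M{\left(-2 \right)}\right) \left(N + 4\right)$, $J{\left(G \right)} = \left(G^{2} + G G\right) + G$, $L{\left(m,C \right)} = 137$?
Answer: $346$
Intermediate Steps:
$J{\left(G \right)} = G + 2 G^{2}$ ($J{\left(G \right)} = \left(G^{2} + G^{2}\right) + G = 2 G^{2} + G = G + 2 G^{2}$)
$X{\left(B \right)} = -2 + B$ ($X{\left(B \right)} = -2 + \left(B + 0 \left(1 + 2 \cdot 0\right)\right) = -2 + \left(B + 0 \left(1 + 0\right)\right) = -2 + \left(B + 0 \cdot 1\right) = -2 + \left(B + 0\right) = -2 + B$)
$u{\left(N \right)} = \left(4 + N\right) \left(12 + N\right)$ ($u{\left(N \right)} = \left(N + 12\right) \left(N + 4\right) = \left(12 + N\right) \left(4 + N\right) = \left(4 + N\right) \left(12 + N\right)$)
$L{\left(108,-169 \right)} + u{\left(X{\left(9 \right)} \right)} = 137 + \left(48 + \left(-2 + 9\right)^{2} + 16 \left(-2 + 9\right)\right) = 137 + \left(48 + 7^{2} + 16 \cdot 7\right) = 137 + \left(48 + 49 + 112\right) = 137 + 209 = 346$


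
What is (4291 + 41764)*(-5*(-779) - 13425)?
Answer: -438904150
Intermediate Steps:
(4291 + 41764)*(-5*(-779) - 13425) = 46055*(3895 - 13425) = 46055*(-9530) = -438904150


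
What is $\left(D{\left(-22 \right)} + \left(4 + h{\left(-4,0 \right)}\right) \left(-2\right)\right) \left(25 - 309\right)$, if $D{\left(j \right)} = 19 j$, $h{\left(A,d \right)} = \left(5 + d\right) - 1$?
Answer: $123256$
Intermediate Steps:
$h{\left(A,d \right)} = 4 + d$
$\left(D{\left(-22 \right)} + \left(4 + h{\left(-4,0 \right)}\right) \left(-2\right)\right) \left(25 - 309\right) = \left(19 \left(-22\right) + \left(4 + \left(4 + 0\right)\right) \left(-2\right)\right) \left(25 - 309\right) = \left(-418 + \left(4 + 4\right) \left(-2\right)\right) \left(-284\right) = \left(-418 + 8 \left(-2\right)\right) \left(-284\right) = \left(-418 - 16\right) \left(-284\right) = \left(-434\right) \left(-284\right) = 123256$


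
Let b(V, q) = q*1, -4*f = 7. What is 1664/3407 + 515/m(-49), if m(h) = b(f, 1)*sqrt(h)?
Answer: 1664/3407 - 515*I/7 ≈ 0.48841 - 73.571*I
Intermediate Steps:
f = -7/4 (f = -1/4*7 = -7/4 ≈ -1.7500)
b(V, q) = q
m(h) = sqrt(h) (m(h) = 1*sqrt(h) = sqrt(h))
1664/3407 + 515/m(-49) = 1664/3407 + 515/(sqrt(-49)) = 1664*(1/3407) + 515/((7*I)) = 1664/3407 + 515*(-I/7) = 1664/3407 - 515*I/7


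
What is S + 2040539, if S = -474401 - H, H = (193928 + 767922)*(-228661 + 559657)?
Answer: -318366936462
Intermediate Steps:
H = 318368502600 (H = 961850*330996 = 318368502600)
S = -318368977001 (S = -474401 - 1*318368502600 = -474401 - 318368502600 = -318368977001)
S + 2040539 = -318368977001 + 2040539 = -318366936462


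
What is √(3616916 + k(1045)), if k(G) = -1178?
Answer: √3615738 ≈ 1901.5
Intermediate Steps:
√(3616916 + k(1045)) = √(3616916 - 1178) = √3615738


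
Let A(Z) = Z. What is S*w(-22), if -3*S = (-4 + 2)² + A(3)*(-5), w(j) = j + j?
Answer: -484/3 ≈ -161.33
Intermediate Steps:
w(j) = 2*j
S = 11/3 (S = -((-4 + 2)² + 3*(-5))/3 = -((-2)² - 15)/3 = -(4 - 15)/3 = -⅓*(-11) = 11/3 ≈ 3.6667)
S*w(-22) = 11*(2*(-22))/3 = (11/3)*(-44) = -484/3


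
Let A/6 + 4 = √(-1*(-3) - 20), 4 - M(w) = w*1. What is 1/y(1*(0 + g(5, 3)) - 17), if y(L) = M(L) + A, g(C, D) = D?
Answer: -1/108 - I*√17/108 ≈ -0.0092593 - 0.038177*I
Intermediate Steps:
M(w) = 4 - w
A = -24 + 6*I*√17 (A = -24 + 6*√(-1*(-3) - 20) = -24 + 6*√(3 - 20) = -24 + 6*√(-17) = -24 + 6*(I*√17) = -24 + 6*I*√17 ≈ -24.0 + 24.739*I)
y(L) = -20 - L + 6*I*√17 (y(L) = (4 - L) + (-24 + 6*I*√17) = -20 - L + 6*I*√17)
1/y(1*(0 + g(5, 3)) - 17) = 1/(-20 - (1*(0 + 3) - 17) + 6*I*√17) = 1/(-20 - (1*3 - 17) + 6*I*√17) = 1/(-20 - (3 - 17) + 6*I*√17) = 1/(-20 - 1*(-14) + 6*I*√17) = 1/(-20 + 14 + 6*I*√17) = 1/(-6 + 6*I*√17)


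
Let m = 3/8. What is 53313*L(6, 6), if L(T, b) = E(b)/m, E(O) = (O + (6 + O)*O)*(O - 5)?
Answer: 11089104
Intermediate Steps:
m = 3/8 (m = 3*(1/8) = 3/8 ≈ 0.37500)
E(O) = (-5 + O)*(O + O*(6 + O)) (E(O) = (O + O*(6 + O))*(-5 + O) = (-5 + O)*(O + O*(6 + O)))
L(T, b) = 8*b*(-35 + b**2 + 2*b)/3 (L(T, b) = (b*(-35 + b**2 + 2*b))/(3/8) = (b*(-35 + b**2 + 2*b))*(8/3) = 8*b*(-35 + b**2 + 2*b)/3)
53313*L(6, 6) = 53313*((8/3)*6*(-35 + 6**2 + 2*6)) = 53313*((8/3)*6*(-35 + 36 + 12)) = 53313*((8/3)*6*13) = 53313*208 = 11089104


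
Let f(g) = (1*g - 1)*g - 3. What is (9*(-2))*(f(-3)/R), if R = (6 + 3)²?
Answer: -2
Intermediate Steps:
R = 81 (R = 9² = 81)
f(g) = -3 + g*(-1 + g) (f(g) = (g - 1)*g - 3 = (-1 + g)*g - 3 = g*(-1 + g) - 3 = -3 + g*(-1 + g))
(9*(-2))*(f(-3)/R) = (9*(-2))*((-3 + (-3)² - 1*(-3))/81) = -18*(-3 + 9 + 3)/81 = -162/81 = -18*⅑ = -2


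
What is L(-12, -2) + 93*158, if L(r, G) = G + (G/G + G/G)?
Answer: 14694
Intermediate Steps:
L(r, G) = 2 + G (L(r, G) = G + (1 + 1) = G + 2 = 2 + G)
L(-12, -2) + 93*158 = (2 - 2) + 93*158 = 0 + 14694 = 14694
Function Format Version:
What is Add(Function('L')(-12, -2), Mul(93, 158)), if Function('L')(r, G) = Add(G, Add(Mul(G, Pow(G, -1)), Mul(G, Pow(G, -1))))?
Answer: 14694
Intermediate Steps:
Function('L')(r, G) = Add(2, G) (Function('L')(r, G) = Add(G, Add(1, 1)) = Add(G, 2) = Add(2, G))
Add(Function('L')(-12, -2), Mul(93, 158)) = Add(Add(2, -2), Mul(93, 158)) = Add(0, 14694) = 14694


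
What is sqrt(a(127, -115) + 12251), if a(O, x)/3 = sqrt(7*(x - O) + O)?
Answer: sqrt(12251 + 3*I*sqrt(1567)) ≈ 110.69 + 0.5365*I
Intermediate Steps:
a(O, x) = 3*sqrt(-6*O + 7*x) (a(O, x) = 3*sqrt(7*(x - O) + O) = 3*sqrt((-7*O + 7*x) + O) = 3*sqrt(-6*O + 7*x))
sqrt(a(127, -115) + 12251) = sqrt(3*sqrt(-6*127 + 7*(-115)) + 12251) = sqrt(3*sqrt(-762 - 805) + 12251) = sqrt(3*sqrt(-1567) + 12251) = sqrt(3*(I*sqrt(1567)) + 12251) = sqrt(3*I*sqrt(1567) + 12251) = sqrt(12251 + 3*I*sqrt(1567))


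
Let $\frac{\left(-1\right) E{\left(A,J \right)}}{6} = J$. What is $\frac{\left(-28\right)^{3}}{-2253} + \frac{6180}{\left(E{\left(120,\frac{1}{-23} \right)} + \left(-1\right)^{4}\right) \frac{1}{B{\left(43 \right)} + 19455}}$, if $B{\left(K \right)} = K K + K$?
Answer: $\frac{6836194229348}{65337} \approx 1.0463 \cdot 10^{8}$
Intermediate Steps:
$E{\left(A,J \right)} = - 6 J$
$B{\left(K \right)} = K + K^{2}$ ($B{\left(K \right)} = K^{2} + K = K + K^{2}$)
$\frac{\left(-28\right)^{3}}{-2253} + \frac{6180}{\left(E{\left(120,\frac{1}{-23} \right)} + \left(-1\right)^{4}\right) \frac{1}{B{\left(43 \right)} + 19455}} = \frac{\left(-28\right)^{3}}{-2253} + \frac{6180}{\left(- \frac{6}{-23} + \left(-1\right)^{4}\right) \frac{1}{43 \left(1 + 43\right) + 19455}} = \left(-21952\right) \left(- \frac{1}{2253}\right) + \frac{6180}{\left(\left(-6\right) \left(- \frac{1}{23}\right) + 1\right) \frac{1}{43 \cdot 44 + 19455}} = \frac{21952}{2253} + \frac{6180}{\left(\frac{6}{23} + 1\right) \frac{1}{1892 + 19455}} = \frac{21952}{2253} + \frac{6180}{\frac{29}{23} \cdot \frac{1}{21347}} = \frac{21952}{2253} + \frac{6180}{\frac{29}{490981}} = \frac{21952}{2253} + 6180 \cdot \frac{490981}{29} = \frac{21952}{2253} + \frac{3034262580}{29} = \frac{6836194229348}{65337}$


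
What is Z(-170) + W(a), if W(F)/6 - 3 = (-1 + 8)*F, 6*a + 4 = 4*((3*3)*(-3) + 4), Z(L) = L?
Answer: -824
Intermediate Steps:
a = -16 (a = -2/3 + (4*((3*3)*(-3) + 4))/6 = -2/3 + (4*(9*(-3) + 4))/6 = -2/3 + (4*(-27 + 4))/6 = -2/3 + (4*(-23))/6 = -2/3 + (1/6)*(-92) = -2/3 - 46/3 = -16)
W(F) = 18 + 42*F (W(F) = 18 + 6*((-1 + 8)*F) = 18 + 6*(7*F) = 18 + 42*F)
Z(-170) + W(a) = -170 + (18 + 42*(-16)) = -170 + (18 - 672) = -170 - 654 = -824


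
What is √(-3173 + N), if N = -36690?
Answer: I*√39863 ≈ 199.66*I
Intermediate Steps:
√(-3173 + N) = √(-3173 - 36690) = √(-39863) = I*√39863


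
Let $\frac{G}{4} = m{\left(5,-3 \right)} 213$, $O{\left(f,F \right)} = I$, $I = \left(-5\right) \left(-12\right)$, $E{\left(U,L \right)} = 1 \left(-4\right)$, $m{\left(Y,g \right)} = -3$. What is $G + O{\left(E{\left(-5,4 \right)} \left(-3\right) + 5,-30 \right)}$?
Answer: $-2496$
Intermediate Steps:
$E{\left(U,L \right)} = -4$
$I = 60$
$O{\left(f,F \right)} = 60$
$G = -2556$ ($G = 4 \left(\left(-3\right) 213\right) = 4 \left(-639\right) = -2556$)
$G + O{\left(E{\left(-5,4 \right)} \left(-3\right) + 5,-30 \right)} = -2556 + 60 = -2496$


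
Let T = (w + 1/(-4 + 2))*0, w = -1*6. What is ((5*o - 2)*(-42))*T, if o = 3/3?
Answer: 0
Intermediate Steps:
o = 1 (o = 3*(⅓) = 1)
w = -6
T = 0 (T = (-6 + 1/(-4 + 2))*0 = (-6 + 1/(-2))*0 = (-6 - ½)*0 = -13/2*0 = 0)
((5*o - 2)*(-42))*T = ((5*1 - 2)*(-42))*0 = ((5 - 2)*(-42))*0 = (3*(-42))*0 = -126*0 = 0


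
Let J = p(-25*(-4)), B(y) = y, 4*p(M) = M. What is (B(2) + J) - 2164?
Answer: -2137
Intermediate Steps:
p(M) = M/4
J = 25 (J = (-25*(-4))/4 = (1/4)*100 = 25)
(B(2) + J) - 2164 = (2 + 25) - 2164 = 27 - 2164 = -2137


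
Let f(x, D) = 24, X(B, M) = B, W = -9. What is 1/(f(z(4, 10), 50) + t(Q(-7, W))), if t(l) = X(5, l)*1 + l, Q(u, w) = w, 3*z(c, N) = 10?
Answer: 1/20 ≈ 0.050000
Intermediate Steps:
z(c, N) = 10/3 (z(c, N) = (1/3)*10 = 10/3)
t(l) = 5 + l (t(l) = 5*1 + l = 5 + l)
1/(f(z(4, 10), 50) + t(Q(-7, W))) = 1/(24 + (5 - 9)) = 1/(24 - 4) = 1/20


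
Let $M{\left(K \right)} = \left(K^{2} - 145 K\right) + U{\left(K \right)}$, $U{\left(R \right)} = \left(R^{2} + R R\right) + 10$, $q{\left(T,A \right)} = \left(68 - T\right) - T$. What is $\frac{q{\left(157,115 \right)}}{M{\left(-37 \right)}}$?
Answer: $- \frac{123}{4741} \approx -0.025944$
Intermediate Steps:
$q{\left(T,A \right)} = 68 - 2 T$
$U{\left(R \right)} = 10 + 2 R^{2}$ ($U{\left(R \right)} = \left(R^{2} + R^{2}\right) + 10 = 2 R^{2} + 10 = 10 + 2 R^{2}$)
$M{\left(K \right)} = 10 - 145 K + 3 K^{2}$ ($M{\left(K \right)} = \left(K^{2} - 145 K\right) + \left(10 + 2 K^{2}\right) = 10 - 145 K + 3 K^{2}$)
$\frac{q{\left(157,115 \right)}}{M{\left(-37 \right)}} = \frac{68 - 314}{10 - -5365 + 3 \left(-37\right)^{2}} = \frac{68 - 314}{10 + 5365 + 3 \cdot 1369} = - \frac{246}{10 + 5365 + 4107} = - \frac{246}{9482} = \left(-246\right) \frac{1}{9482} = - \frac{123}{4741}$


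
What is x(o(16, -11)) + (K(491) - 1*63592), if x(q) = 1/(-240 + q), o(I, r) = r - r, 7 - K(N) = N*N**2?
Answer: -28424245441/240 ≈ -1.1843e+8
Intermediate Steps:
K(N) = 7 - N**3 (K(N) = 7 - N*N**2 = 7 - N**3)
o(I, r) = 0
x(o(16, -11)) + (K(491) - 1*63592) = 1/(-240 + 0) + ((7 - 1*491**3) - 1*63592) = 1/(-240) + ((7 - 1*118370771) - 63592) = -1/240 + ((7 - 118370771) - 63592) = -1/240 + (-118370764 - 63592) = -1/240 - 118434356 = -28424245441/240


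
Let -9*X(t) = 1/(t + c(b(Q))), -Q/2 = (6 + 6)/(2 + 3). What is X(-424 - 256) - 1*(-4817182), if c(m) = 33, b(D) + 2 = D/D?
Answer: 28050450787/5823 ≈ 4.8172e+6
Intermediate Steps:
Q = -24/5 (Q = -2*(6 + 6)/(2 + 3) = -24/5 ≈ -4.8000)
b(D) = -1 (b(D) = -2 + D/D = -2 + 1 = -1)
X(t) = -1/(9*(33 + t)) (X(t) = -1/(9*(t + 33)) = -1/(9*(33 + t)))
X(-424 - 256) - 1*(-4817182) = -1/(297 + 9*(-424 - 256)) - 1*(-4817182) = -1/(297 + 9*(-680)) + 4817182 = -1/(297 - 6120) + 4817182 = -1/(-5823) + 4817182 = -1*(-1/5823) + 4817182 = 1/5823 + 4817182 = 28050450787/5823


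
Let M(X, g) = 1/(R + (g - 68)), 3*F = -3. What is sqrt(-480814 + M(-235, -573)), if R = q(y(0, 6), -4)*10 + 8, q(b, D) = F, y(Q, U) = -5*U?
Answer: I*sqrt(198792068129)/643 ≈ 693.41*I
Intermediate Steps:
F = -1 (F = (1/3)*(-3) = -1)
q(b, D) = -1
R = -2 (R = -1*10 + 8 = -10 + 8 = -2)
M(X, g) = 1/(-70 + g) (M(X, g) = 1/(-2 + (g - 68)) = 1/(-2 + (-68 + g)) = 1/(-70 + g))
sqrt(-480814 + M(-235, -573)) = sqrt(-480814 + 1/(-70 - 573)) = sqrt(-480814 + 1/(-643)) = sqrt(-480814 - 1/643) = sqrt(-309163403/643) = I*sqrt(198792068129)/643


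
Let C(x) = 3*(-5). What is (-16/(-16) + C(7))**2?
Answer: 196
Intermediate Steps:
C(x) = -15
(-16/(-16) + C(7))**2 = (-16/(-16) - 15)**2 = (-16*(-1/16) - 15)**2 = (1 - 15)**2 = (-14)**2 = 196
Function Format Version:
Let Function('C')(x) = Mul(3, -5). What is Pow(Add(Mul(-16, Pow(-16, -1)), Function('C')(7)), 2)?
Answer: 196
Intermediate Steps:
Function('C')(x) = -15
Pow(Add(Mul(-16, Pow(-16, -1)), Function('C')(7)), 2) = Pow(Add(Mul(-16, Pow(-16, -1)), -15), 2) = Pow(Add(Mul(-16, Rational(-1, 16)), -15), 2) = Pow(Add(1, -15), 2) = Pow(-14, 2) = 196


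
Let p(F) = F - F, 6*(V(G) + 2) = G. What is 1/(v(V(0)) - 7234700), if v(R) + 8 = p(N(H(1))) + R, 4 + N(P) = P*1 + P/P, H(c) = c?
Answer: -1/7234710 ≈ -1.3822e-7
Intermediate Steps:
V(G) = -2 + G/6
N(P) = -3 + P (N(P) = -4 + (P*1 + P/P) = -4 + (P + 1) = -4 + (1 + P) = -3 + P)
p(F) = 0
v(R) = -8 + R (v(R) = -8 + (0 + R) = -8 + R)
1/(v(V(0)) - 7234700) = 1/((-8 + (-2 + (1/6)*0)) - 7234700) = 1/((-8 + (-2 + 0)) - 7234700) = 1/((-8 - 2) - 7234700) = 1/(-10 - 7234700) = 1/(-7234710) = -1/7234710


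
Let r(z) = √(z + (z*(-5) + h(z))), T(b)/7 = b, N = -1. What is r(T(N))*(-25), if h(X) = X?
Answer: -25*√21 ≈ -114.56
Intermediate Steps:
T(b) = 7*b
r(z) = √3*√(-z) (r(z) = √(z + (z*(-5) + z)) = √(z + (-5*z + z)) = √(z - 4*z) = √(-3*z) = √3*√(-z))
r(T(N))*(-25) = (√3*√(-7*(-1)))*(-25) = (√3*√(-1*(-7)))*(-25) = (√3*√7)*(-25) = √21*(-25) = -25*√21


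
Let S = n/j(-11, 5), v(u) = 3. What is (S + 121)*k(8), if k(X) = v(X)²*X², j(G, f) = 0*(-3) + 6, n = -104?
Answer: 59712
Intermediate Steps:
j(G, f) = 6 (j(G, f) = 0 + 6 = 6)
S = -52/3 (S = -104/6 = -104*⅙ = -52/3 ≈ -17.333)
k(X) = 9*X² (k(X) = 3²*X² = 9*X²)
(S + 121)*k(8) = (-52/3 + 121)*(9*8²) = 311*(9*64)/3 = (311/3)*576 = 59712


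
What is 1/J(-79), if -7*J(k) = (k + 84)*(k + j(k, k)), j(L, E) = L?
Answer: 7/790 ≈ 0.0088608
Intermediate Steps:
J(k) = -2*k*(84 + k)/7 (J(k) = -(k + 84)*(k + k)/7 = -(84 + k)*2*k/7 = -2*k*(84 + k)/7)
1/J(-79) = 1/((2/7)*(-79)*(-84 - 1*(-79))) = 1/((2/7)*(-79)*(-84 + 79)) = 1/((2/7)*(-79)*(-5)) = 1/(790/7) = 7/790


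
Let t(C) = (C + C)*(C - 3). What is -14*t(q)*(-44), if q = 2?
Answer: -2464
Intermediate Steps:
t(C) = 2*C*(-3 + C) (t(C) = (2*C)*(-3 + C) = 2*C*(-3 + C))
-14*t(q)*(-44) = -28*2*(-3 + 2)*(-44) = -28*2*(-1)*(-44) = -14*(-4)*(-44) = 56*(-44) = -2464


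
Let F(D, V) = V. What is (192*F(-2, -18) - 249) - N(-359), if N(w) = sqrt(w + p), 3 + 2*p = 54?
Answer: -3705 - I*sqrt(1334)/2 ≈ -3705.0 - 18.262*I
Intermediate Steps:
p = 51/2 (p = -3/2 + (1/2)*54 = -3/2 + 27 = 51/2 ≈ 25.500)
N(w) = sqrt(51/2 + w) (N(w) = sqrt(w + 51/2) = sqrt(51/2 + w))
(192*F(-2, -18) - 249) - N(-359) = (192*(-18) - 249) - sqrt(102 + 4*(-359))/2 = (-3456 - 249) - sqrt(102 - 1436)/2 = -3705 - sqrt(-1334)/2 = -3705 - I*sqrt(1334)/2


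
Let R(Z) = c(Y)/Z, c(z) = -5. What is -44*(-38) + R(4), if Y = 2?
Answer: 6683/4 ≈ 1670.8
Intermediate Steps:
R(Z) = -5/Z
-44*(-38) + R(4) = -44*(-38) - 5/4 = 1672 - 5*¼ = 1672 - 5/4 = 6683/4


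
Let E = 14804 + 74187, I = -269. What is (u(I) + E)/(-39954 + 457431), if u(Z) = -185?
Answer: 29602/139159 ≈ 0.21272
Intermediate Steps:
E = 88991
(u(I) + E)/(-39954 + 457431) = (-185 + 88991)/(-39954 + 457431) = 88806/417477 = 88806*(1/417477) = 29602/139159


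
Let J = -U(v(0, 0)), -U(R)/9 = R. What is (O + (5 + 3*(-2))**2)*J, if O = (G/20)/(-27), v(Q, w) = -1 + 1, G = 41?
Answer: 0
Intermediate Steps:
v(Q, w) = 0
U(R) = -9*R
J = 0 (J = -(-9)*0 = -1*0 = 0)
O = -41/540 (O = (41/20)/(-27) = (41*(1/20))*(-1/27) = (41/20)*(-1/27) = -41/540 ≈ -0.075926)
(O + (5 + 3*(-2))**2)*J = (-41/540 + (5 + 3*(-2))**2)*0 = (-41/540 + (5 - 6)**2)*0 = (-41/540 + (-1)**2)*0 = (-41/540 + 1)*0 = (499/540)*0 = 0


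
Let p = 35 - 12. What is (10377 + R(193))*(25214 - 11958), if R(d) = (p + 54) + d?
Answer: 141136632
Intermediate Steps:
p = 23
R(d) = 77 + d (R(d) = (23 + 54) + d = 77 + d)
(10377 + R(193))*(25214 - 11958) = (10377 + (77 + 193))*(25214 - 11958) = (10377 + 270)*13256 = 10647*13256 = 141136632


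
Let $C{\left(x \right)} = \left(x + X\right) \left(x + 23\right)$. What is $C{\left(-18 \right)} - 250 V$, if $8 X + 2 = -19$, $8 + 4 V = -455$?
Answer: $\frac{230675}{8} \approx 28834.0$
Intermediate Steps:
$V = - \frac{463}{4}$ ($V = -2 + \frac{1}{4} \left(-455\right) = -2 - \frac{455}{4} = - \frac{463}{4} \approx -115.75$)
$X = - \frac{21}{8}$ ($X = - \frac{1}{4} + \frac{1}{8} \left(-19\right) = - \frac{1}{4} - \frac{19}{8} = - \frac{21}{8} \approx -2.625$)
$C{\left(x \right)} = \left(23 + x\right) \left(- \frac{21}{8} + x\right)$ ($C{\left(x \right)} = \left(x - \frac{21}{8}\right) \left(x + 23\right) = \left(- \frac{21}{8} + x\right) \left(23 + x\right) = \left(23 + x\right) \left(- \frac{21}{8} + x\right)$)
$C{\left(-18 \right)} - 250 V = \left(- \frac{483}{8} + \left(-18\right)^{2} + \frac{163}{8} \left(-18\right)\right) - - \frac{57875}{2} = \left(- \frac{483}{8} + 324 - \frac{1467}{4}\right) + \frac{57875}{2} = - \frac{825}{8} + \frac{57875}{2} = \frac{230675}{8}$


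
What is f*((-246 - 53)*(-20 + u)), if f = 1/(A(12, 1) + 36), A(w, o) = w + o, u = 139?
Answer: -5083/7 ≈ -726.14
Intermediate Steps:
A(w, o) = o + w
f = 1/49 (f = 1/((1 + 12) + 36) = 1/(13 + 36) = 1/49 ≈ 0.020408)
f*((-246 - 53)*(-20 + u)) = ((-246 - 53)*(-20 + 139))/49 = (-299*119)/49 = (1/49)*(-35581) = -5083/7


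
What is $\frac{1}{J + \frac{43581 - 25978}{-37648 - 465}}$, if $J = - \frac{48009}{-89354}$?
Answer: $\frac{3405549002}{256868555} \approx 13.258$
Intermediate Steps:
$J = \frac{48009}{89354}$ ($J = \left(-48009\right) \left(- \frac{1}{89354}\right) = \frac{48009}{89354} \approx 0.53729$)
$\frac{1}{J + \frac{43581 - 25978}{-37648 - 465}} = \frac{1}{\frac{48009}{89354} + \frac{43581 - 25978}{-37648 - 465}} = \frac{1}{\frac{48009}{89354} + \frac{17603}{-38113}} = \frac{1}{\frac{48009}{89354} + 17603 \left(- \frac{1}{38113}\right)} = \frac{1}{\frac{48009}{89354} - \frac{17603}{38113}} = \frac{1}{\frac{256868555}{3405549002}} = \frac{3405549002}{256868555}$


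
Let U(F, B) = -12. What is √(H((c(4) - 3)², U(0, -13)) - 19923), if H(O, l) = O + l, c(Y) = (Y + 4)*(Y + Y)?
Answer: 11*I*√134 ≈ 127.33*I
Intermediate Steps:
c(Y) = 2*Y*(4 + Y) (c(Y) = (4 + Y)*(2*Y) = 2*Y*(4 + Y))
√(H((c(4) - 3)², U(0, -13)) - 19923) = √(((2*4*(4 + 4) - 3)² - 12) - 19923) = √(((2*4*8 - 3)² - 12) - 19923) = √(((64 - 3)² - 12) - 19923) = √((61² - 12) - 19923) = √((3721 - 12) - 19923) = √(3709 - 19923) = √(-16214) = 11*I*√134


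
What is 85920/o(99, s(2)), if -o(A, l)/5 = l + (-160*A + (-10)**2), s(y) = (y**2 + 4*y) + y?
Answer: 2864/2621 ≈ 1.0927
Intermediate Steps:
s(y) = y**2 + 5*y
o(A, l) = -500 - 5*l + 800*A (o(A, l) = -5*(l + (-160*A + (-10)**2)) = -5*(l + (-160*A + 100)) = -5*(l + (100 - 160*A)) = -5*(100 + l - 160*A) = -500 - 5*l + 800*A)
85920/o(99, s(2)) = 85920/(-500 - 10*(5 + 2) + 800*99) = 85920/(-500 - 10*7 + 79200) = 85920/(-500 - 5*14 + 79200) = 85920/(-500 - 70 + 79200) = 85920/78630 = 85920*(1/78630) = 2864/2621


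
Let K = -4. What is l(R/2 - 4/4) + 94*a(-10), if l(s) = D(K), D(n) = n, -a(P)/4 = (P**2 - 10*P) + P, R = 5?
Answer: -71444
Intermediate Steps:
a(P) = -4*P**2 + 36*P (a(P) = -4*((P**2 - 10*P) + P) = -4*(P**2 - 9*P) = -4*P**2 + 36*P)
l(s) = -4
l(R/2 - 4/4) + 94*a(-10) = -4 + 94*(4*(-10)*(9 - 1*(-10))) = -4 + 94*(4*(-10)*(9 + 10)) = -4 + 94*(4*(-10)*19) = -4 + 94*(-760) = -4 - 71440 = -71444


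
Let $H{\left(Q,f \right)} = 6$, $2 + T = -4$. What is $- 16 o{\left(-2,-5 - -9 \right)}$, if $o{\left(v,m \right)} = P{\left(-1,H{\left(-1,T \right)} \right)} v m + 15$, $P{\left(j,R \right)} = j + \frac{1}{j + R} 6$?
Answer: $- \frac{1072}{5} \approx -214.4$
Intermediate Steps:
$T = -6$ ($T = -2 - 4 = -6$)
$P{\left(j,R \right)} = j + \frac{6}{R + j}$ ($P{\left(j,R \right)} = j + \frac{1}{R + j} 6 = j + \frac{6}{R + j}$)
$o{\left(v,m \right)} = 15 + \frac{m v}{5}$ ($o{\left(v,m \right)} = \frac{6 + \left(-1\right)^{2} + 6 \left(-1\right)}{6 - 1} v m + 15 = \frac{6 + 1 - 6}{5} v m + 15 = \frac{1}{5} \cdot 1 v m + 15 = \frac{v}{5} m + 15 = \frac{m v}{5} + 15 = 15 + \frac{m v}{5}$)
$- 16 o{\left(-2,-5 - -9 \right)} = - 16 \left(15 + \frac{1}{5} \left(-5 - -9\right) \left(-2\right)\right) = - 16 \left(15 + \frac{1}{5} \left(-5 + 9\right) \left(-2\right)\right) = - 16 \left(15 + \frac{1}{5} \cdot 4 \left(-2\right)\right) = - 16 \left(15 - \frac{8}{5}\right) = \left(-16\right) \frac{67}{5} = - \frac{1072}{5}$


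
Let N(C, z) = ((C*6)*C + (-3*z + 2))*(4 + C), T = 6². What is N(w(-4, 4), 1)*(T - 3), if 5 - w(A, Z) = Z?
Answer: 825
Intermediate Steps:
w(A, Z) = 5 - Z
T = 36
N(C, z) = (4 + C)*(2 - 3*z + 6*C²) (N(C, z) = ((6*C)*C + (2 - 3*z))*(4 + C) = (6*C² + (2 - 3*z))*(4 + C) = (2 - 3*z + 6*C²)*(4 + C) = (4 + C)*(2 - 3*z + 6*C²))
N(w(-4, 4), 1)*(T - 3) = (8 - 12*1 + 2*(5 - 1*4) + 6*(5 - 1*4)³ + 24*(5 - 1*4)² - 3*(5 - 1*4)*1)*(36 - 3) = (8 - 12 + 2*(5 - 4) + 6*(5 - 4)³ + 24*(5 - 4)² - 3*(5 - 4)*1)*33 = (8 - 12 + 2*1 + 6*1³ + 24*1² - 3*1*1)*33 = (8 - 12 + 2 + 6*1 + 24*1 - 3)*33 = (8 - 12 + 2 + 6 + 24 - 3)*33 = 25*33 = 825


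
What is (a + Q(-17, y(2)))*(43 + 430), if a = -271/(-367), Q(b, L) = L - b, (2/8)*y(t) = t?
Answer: 4467958/367 ≈ 12174.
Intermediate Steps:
y(t) = 4*t
a = 271/367 (a = -271*(-1/367) = 271/367 ≈ 0.73842)
(a + Q(-17, y(2)))*(43 + 430) = (271/367 + (4*2 - 1*(-17)))*(43 + 430) = (271/367 + (8 + 17))*473 = (271/367 + 25)*473 = (9446/367)*473 = 4467958/367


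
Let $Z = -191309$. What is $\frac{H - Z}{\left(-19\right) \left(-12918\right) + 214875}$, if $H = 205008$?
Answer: $\frac{396317}{460317} \approx 0.86097$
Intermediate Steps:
$\frac{H - Z}{\left(-19\right) \left(-12918\right) + 214875} = \frac{205008 - -191309}{\left(-19\right) \left(-12918\right) + 214875} = \frac{205008 + 191309}{245442 + 214875} = \frac{396317}{460317}$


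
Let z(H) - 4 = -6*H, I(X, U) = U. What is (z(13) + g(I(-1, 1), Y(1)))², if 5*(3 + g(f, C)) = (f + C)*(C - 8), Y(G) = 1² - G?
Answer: 154449/25 ≈ 6178.0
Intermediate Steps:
Y(G) = 1 - G
z(H) = 4 - 6*H
g(f, C) = -3 + (-8 + C)*(C + f)/5 (g(f, C) = -3 + ((f + C)*(C - 8))/5 = -3 + ((C + f)*(-8 + C))/5 = -3 + ((-8 + C)*(C + f))/5 = -3 + (-8 + C)*(C + f)/5)
(z(13) + g(I(-1, 1), Y(1)))² = ((4 - 6*13) + (-3 - 8*(1 - 1*1)/5 - 8/5*1 + (1 - 1*1)²/5 + (⅕)*(1 - 1*1)*1))² = ((4 - 78) + (-3 - 8*(1 - 1)/5 - 8/5 + (1 - 1)²/5 + (⅕)*(1 - 1)*1))² = (-74 + (-3 - 8/5*0 - 8/5 + (⅕)*0² + (⅕)*0*1))² = (-74 + (-3 + 0 - 8/5 + (⅕)*0 + 0))² = (-74 + (-3 + 0 - 8/5 + 0 + 0))² = (-74 - 23/5)² = (-393/5)² = 154449/25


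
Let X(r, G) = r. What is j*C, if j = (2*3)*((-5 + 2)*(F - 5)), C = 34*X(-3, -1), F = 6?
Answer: 1836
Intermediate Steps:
C = -102 (C = 34*(-3) = -102)
j = -18 (j = (2*3)*((-5 + 2)*(6 - 5)) = 6*(-3*1) = 6*(-3) = -18)
j*C = -18*(-102) = 1836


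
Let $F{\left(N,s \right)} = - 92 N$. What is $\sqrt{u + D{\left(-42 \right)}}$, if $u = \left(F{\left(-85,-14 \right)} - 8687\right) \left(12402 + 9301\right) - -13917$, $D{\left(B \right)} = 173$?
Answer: $i \sqrt{18802411} \approx 4336.2 i$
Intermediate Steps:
$u = -18802584$ ($u = \left(\left(-92\right) \left(-85\right) - 8687\right) \left(12402 + 9301\right) - -13917 = \left(7820 - 8687\right) 21703 + 13917 = \left(-867\right) 21703 + 13917 = -18816501 + 13917 = -18802584$)
$\sqrt{u + D{\left(-42 \right)}} = \sqrt{-18802584 + 173} = \sqrt{-18802411} = i \sqrt{18802411}$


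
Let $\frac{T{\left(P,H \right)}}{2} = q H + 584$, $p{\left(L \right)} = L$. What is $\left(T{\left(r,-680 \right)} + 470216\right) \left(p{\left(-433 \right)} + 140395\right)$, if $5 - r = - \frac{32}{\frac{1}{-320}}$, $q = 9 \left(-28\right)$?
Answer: $113943624048$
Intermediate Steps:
$q = -252$
$r = -10235$ ($r = 5 - - \frac{32}{\frac{1}{-320}} = 5 - - \frac{32}{- \frac{1}{320}} = 5 - \left(-32\right) \left(-320\right) = 5 - 10240 = -10235$)
$T{\left(P,H \right)} = 1168 - 504 H$ ($T{\left(P,H \right)} = 2 \left(- 252 H + 584\right) = 2 \left(584 - 252 H\right) = 1168 - 504 H$)
$\left(T{\left(r,-680 \right)} + 470216\right) \left(p{\left(-433 \right)} + 140395\right) = \left(\left(1168 - -342720\right) + 470216\right) \left(-433 + 140395\right) = \left(\left(1168 + 342720\right) + 470216\right) 139962 = \left(343888 + 470216\right) 139962 = 814104 \cdot 139962 = 113943624048$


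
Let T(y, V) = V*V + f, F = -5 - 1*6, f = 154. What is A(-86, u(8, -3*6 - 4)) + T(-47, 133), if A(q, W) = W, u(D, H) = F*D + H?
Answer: 17733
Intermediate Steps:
F = -11 (F = -5 - 6 = -11)
T(y, V) = 154 + V² (T(y, V) = V*V + 154 = V² + 154 = 154 + V²)
u(D, H) = H - 11*D (u(D, H) = -11*D + H = H - 11*D)
A(-86, u(8, -3*6 - 4)) + T(-47, 133) = ((-3*6 - 4) - 11*8) + (154 + 133²) = ((-18 - 4) - 88) + (154 + 17689) = (-22 - 88) + 17843 = -110 + 17843 = 17733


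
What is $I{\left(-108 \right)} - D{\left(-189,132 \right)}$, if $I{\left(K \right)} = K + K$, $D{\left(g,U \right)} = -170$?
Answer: $-46$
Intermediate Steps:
$I{\left(K \right)} = 2 K$
$I{\left(-108 \right)} - D{\left(-189,132 \right)} = 2 \left(-108\right) - -170 = -216 + 170 = -46$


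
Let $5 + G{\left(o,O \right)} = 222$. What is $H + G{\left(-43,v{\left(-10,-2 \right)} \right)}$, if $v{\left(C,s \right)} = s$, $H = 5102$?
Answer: $5319$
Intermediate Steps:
$G{\left(o,O \right)} = 217$ ($G{\left(o,O \right)} = -5 + 222 = 217$)
$H + G{\left(-43,v{\left(-10,-2 \right)} \right)} = 5102 + 217 = 5319$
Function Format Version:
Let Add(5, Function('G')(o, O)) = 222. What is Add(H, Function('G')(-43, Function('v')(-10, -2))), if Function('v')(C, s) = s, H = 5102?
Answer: 5319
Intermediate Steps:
Function('G')(o, O) = 217 (Function('G')(o, O) = Add(-5, 222) = 217)
Add(H, Function('G')(-43, Function('v')(-10, -2))) = Add(5102, 217) = 5319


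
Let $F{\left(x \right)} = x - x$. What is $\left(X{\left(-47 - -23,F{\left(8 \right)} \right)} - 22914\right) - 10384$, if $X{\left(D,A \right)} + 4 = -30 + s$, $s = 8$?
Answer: $-33324$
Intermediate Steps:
$F{\left(x \right)} = 0$
$X{\left(D,A \right)} = -26$ ($X{\left(D,A \right)} = -4 + \left(-30 + 8\right) = -4 - 22 = -26$)
$\left(X{\left(-47 - -23,F{\left(8 \right)} \right)} - 22914\right) - 10384 = \left(-26 - 22914\right) - 10384 = -22940 - 10384 = -33324$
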